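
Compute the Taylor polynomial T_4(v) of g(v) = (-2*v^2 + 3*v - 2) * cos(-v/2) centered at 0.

47*v^4/192 - 3*v^3/8 - 7*v^2/4 + 3*v - 2

Shift and add copies of the series according to the polynomial's terms.
g(0) = -2
g′(0) = 3
g′′(0) = -7/2
g′′′(0) = -9/4
g^(4)(0) = 47/8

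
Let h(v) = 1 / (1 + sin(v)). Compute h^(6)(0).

Write 1/(1+u) = 1 - u + u^2 - u^3 + ... and substitute the series for u.
From the series, [v^6] h = 17/45; multiply by 6! = 720 to get 272.

272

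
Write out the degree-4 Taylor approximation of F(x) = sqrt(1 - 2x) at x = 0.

-5*x^4/8 - x^3/2 - x^2/2 - x + 1

F(0) = 1
F′(0) = -1
F′′(0) = -1
F′′′(0) = -3
F^(4)(0) = -15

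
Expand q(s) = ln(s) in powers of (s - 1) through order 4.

q(1) = 0
q′(1) = 1
q′′(1) = -1
q′′′(1) = 2
q^(4)(1) = -6

-(s - 1)^4/4 + (s - 1)^3/3 - (s - 1)^2/2 + (s - 1)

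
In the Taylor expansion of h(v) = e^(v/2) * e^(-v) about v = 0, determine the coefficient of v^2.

1/8

Write out both Maclaurin series and multiply, keeping only the needed powers.
[v^0] = 1;  [v^1] = -1/2;  [v^2] = 1/8.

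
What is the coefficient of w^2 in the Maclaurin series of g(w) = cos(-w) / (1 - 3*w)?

17/2

Expand 1/(denominator) as a geometric series and multiply by the numerator's series.
g(0) = 1
g′(0) = 3
g′′(0) = 17
So c_2 = g′′(0)/2! = 17/2.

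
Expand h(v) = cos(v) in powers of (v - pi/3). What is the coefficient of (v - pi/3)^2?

-1/4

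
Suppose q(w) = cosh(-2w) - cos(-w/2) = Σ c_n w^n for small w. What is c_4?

Add the two expansions coefficient-wise.

85/128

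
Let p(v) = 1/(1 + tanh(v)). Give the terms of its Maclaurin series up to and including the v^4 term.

v^4/3 - 2*v^3/3 + v^2 - v + 1

Plug the Maclaurin series of the inner function into that of the outer and collect terms.
[v^0] = 1;  [v^1] = -1;  [v^2] = 1;  [v^3] = -2/3;  [v^4] = 1/3.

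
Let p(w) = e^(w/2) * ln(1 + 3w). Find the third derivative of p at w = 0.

Write out both Maclaurin series and multiply, keeping only the needed powers.
The coefficient of w^3 in the expansion is 57/8, so p′′′(0) = 3! * (57/8) = 171/4.

171/4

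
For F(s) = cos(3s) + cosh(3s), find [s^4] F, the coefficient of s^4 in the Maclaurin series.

27/4

Combine the two series term by term.
F(0) = 2
F′(0) = 0
F′′(0) = 0
F′′′(0) = 0
F^(4)(0) = 162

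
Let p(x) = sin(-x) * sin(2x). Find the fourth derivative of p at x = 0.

Take the Cauchy product of the two expansions.
From the series, [x^4] p = 5/3; multiply by 4! = 24 to get 40.

40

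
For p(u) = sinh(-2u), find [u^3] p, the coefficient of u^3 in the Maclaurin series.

Differentiate repeatedly and evaluate at the center.
p(0) = 0
p′(0) = -2
p′′(0) = 0
p′′′(0) = -8

-4/3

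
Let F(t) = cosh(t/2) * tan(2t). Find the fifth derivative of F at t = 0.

4421/8

Multiply the two series term by term and collect like powers.
The coefficient of t^5 in the expansion is 4421/960, so F^(5)(0) = 5! * (4421/960) = 4421/8.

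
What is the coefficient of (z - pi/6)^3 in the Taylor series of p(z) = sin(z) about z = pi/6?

[(z - pi/6)^0] = 1/2;  [(z - pi/6)^1] = sqrt(3)/2;  [(z - pi/6)^2] = -1/4;  [(z - pi/6)^3] = -sqrt(3)/12.
So c_3 = p′′′(pi/6)/3! = -sqrt(3)/12.

-sqrt(3)/12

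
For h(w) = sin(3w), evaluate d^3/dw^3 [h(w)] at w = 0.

Use the known series and substitute for the argument.
The coefficient of w^3 in the expansion is -9/2, so h′′′(0) = 3! * (-9/2) = -27.

-27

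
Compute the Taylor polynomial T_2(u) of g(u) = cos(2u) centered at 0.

1 - 2*u^2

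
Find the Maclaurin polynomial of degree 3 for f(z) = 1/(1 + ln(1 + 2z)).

Substitute the inner expansion into the outer series and collect powers.

-56*z^3/3 + 6*z^2 - 2*z + 1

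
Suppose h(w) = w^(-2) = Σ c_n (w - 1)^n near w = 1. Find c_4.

h(1) = 1
h′(1) = -2
h′′(1) = 6
h′′′(1) = -24
h^(4)(1) = 120

5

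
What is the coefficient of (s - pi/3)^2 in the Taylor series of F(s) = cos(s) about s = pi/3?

Compute the successive derivatives at the expansion point and divide by k!.
F(pi/3) = 1/2
F′(pi/3) = -sqrt(3)/2
F′′(pi/3) = -1/2

-1/4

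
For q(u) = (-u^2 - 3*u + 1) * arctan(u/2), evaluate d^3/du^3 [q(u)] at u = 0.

-13/4

Shift and add copies of the series according to the polynomial's terms.
From the series, [u^3] q = -13/24; multiply by 3! = 6 to get -13/4.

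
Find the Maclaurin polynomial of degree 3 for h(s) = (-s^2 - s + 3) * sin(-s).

Multiply each power in the prefactor through the base expansion.
h(0) = 0
h′(0) = -3
h′′(0) = 2
h′′′(0) = 9

3*s^3/2 + s^2 - 3*s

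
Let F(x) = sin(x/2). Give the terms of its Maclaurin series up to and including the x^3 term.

Apply the Taylor formula c_k = f^(k)(a)/k!.
[x^0] = 0;  [x^1] = 1/2;  [x^2] = 0;  [x^3] = -1/48.

-x^3/48 + x/2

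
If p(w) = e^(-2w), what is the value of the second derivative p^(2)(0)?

4

Apply the Taylor formula c_k = f^(k)(a)/k!.
From the series, [w^2] p = 2; multiply by 2! = 2 to get 4.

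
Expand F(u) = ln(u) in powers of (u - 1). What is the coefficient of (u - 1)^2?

-1/2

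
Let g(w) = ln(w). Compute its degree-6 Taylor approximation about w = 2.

Differentiate repeatedly and evaluate at the center.

-(w - 2)^6/384 + (w - 2)^5/160 - (w - 2)^4/64 + (w - 2)^3/24 - (w - 2)^2/8 + (w - 2)/2 + ln(2)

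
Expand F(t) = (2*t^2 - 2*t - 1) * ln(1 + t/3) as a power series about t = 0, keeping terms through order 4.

Multiply each power in the prefactor through the base expansion.
[t^0] = 0;  [t^1] = -1/3;  [t^2] = -11/18;  [t^3] = 62/81;  [t^4] = -43/324.

-43*t^4/324 + 62*t^3/81 - 11*t^2/18 - t/3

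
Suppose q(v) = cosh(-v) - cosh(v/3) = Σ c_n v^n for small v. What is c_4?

10/243

Add the two expansions coefficient-wise.
q(0) = 0
q′(0) = 0
q′′(0) = 8/9
q′′′(0) = 0
q^(4)(0) = 80/81
So c_4 = q^(4)(0)/4! = 10/243.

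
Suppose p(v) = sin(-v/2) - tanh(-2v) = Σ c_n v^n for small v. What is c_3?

-127/48

Add the two expansions coefficient-wise.
[v^0] = 0;  [v^1] = 3/2;  [v^2] = 0;  [v^3] = -127/48.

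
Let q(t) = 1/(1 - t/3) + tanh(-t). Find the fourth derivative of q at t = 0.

8/27

Combine the two series term by term.
The coefficient of t^4 in the expansion is 1/81, so q^(4)(0) = 4! * (1/81) = 8/27.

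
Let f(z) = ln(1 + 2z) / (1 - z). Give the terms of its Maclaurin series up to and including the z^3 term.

Write out both Maclaurin series and multiply, keeping only the needed powers.
f(0) = 0
f′(0) = 2
f′′(0) = 0
f′′′(0) = 16
Then c_k = f^(k)(0)/k! gives each Taylor coefficient.

8*z^3/3 + 2*z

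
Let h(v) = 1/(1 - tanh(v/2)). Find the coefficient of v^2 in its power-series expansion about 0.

1/4

Plug the Maclaurin series of the inner function into that of the outer and collect terms.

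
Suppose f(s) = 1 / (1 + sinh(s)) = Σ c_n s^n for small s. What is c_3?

Use the geometric series for the reciprocal, then substitute.
f(0) = 1
f′(0) = -1
f′′(0) = 2
f′′′(0) = -7
Then c_k = f^(k)(0)/k! gives each Taylor coefficient.

-7/6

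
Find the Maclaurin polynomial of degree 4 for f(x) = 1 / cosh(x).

Divide the numerator series by the denominator series (power-series long division).
f(0) = 1
f′(0) = 0
f′′(0) = -1
f′′′(0) = 0
f^(4)(0) = 5

5*x^4/24 - x^2/2 + 1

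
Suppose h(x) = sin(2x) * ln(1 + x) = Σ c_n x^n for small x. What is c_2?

Multiply the two series term by term and collect like powers.
h(0) = 0
h′(0) = 0
h′′(0) = 4
So c_2 = h′′(0)/2! = 2.

2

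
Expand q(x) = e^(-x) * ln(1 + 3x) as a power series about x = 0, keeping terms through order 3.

15*x^3 - 15*x^2/2 + 3*x

Multiply the two series term by term and collect like powers.
q(0) = 0
q′(0) = 3
q′′(0) = -15
q′′′(0) = 90
Dividing each by k! gives the coefficients c_0, ..., c_3.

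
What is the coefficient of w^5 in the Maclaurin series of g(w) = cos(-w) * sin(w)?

2/15

Take the Cauchy product of the two expansions.
So c_5 = g^(5)(0)/5! = 2/15.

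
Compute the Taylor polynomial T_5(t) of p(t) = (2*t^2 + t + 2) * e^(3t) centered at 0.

Multiply each power in the prefactor through the base expansion.
p(0) = 2
p′(0) = 7
p′′(0) = 28
p′′′(0) = 117
p^(4)(0) = 486
p^(5)(0) = 1971
Then c_k = p^(k)(0)/k! gives each Taylor coefficient.

657*t^5/40 + 81*t^4/4 + 39*t^3/2 + 14*t^2 + 7*t + 2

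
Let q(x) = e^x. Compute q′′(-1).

Differentiate repeatedly and evaluate at the center.
The coefficient of (x + 1)^2 in the expansion is e^(-1)/2, so q′′(-1) = 2! * (e^(-1)/2) = e^(-1).

e^(-1)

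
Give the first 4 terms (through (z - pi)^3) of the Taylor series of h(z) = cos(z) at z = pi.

(z - pi)^2/2 - 1

h(pi) = -1
h′(pi) = 0
h′′(pi) = 1
h′′′(pi) = 0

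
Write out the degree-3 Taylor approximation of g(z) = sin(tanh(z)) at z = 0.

-z^3/2 + z

Plug the Maclaurin series of the inner function into that of the outer and collect terms.
g(0) = 0
g′(0) = 1
g′′(0) = 0
g′′′(0) = -3
Dividing each by k! gives the coefficients c_0, ..., c_3.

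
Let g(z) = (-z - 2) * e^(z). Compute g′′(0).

Multiply each power in the prefactor through the base expansion.
The coefficient of z^2 in the expansion is -2, so g′′(0) = 2! * (-2) = -4.

-4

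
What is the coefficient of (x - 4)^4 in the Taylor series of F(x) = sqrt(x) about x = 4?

[(x - 4)^0] = 2;  [(x - 4)^1] = 1/4;  [(x - 4)^2] = -1/64;  [(x - 4)^3] = 1/512;  [(x - 4)^4] = -5/16384.

-5/16384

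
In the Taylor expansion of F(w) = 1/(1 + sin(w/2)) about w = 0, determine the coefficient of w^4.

Substitute the inner expansion into the outer series and collect powers.
[w^0] = 1;  [w^1] = -1/2;  [w^2] = 1/4;  [w^3] = -5/48;  [w^4] = 1/24.

1/24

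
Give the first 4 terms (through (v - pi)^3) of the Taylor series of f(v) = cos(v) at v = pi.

(v - pi)^2/2 - 1

[(v - pi)^0] = -1;  [(v - pi)^1] = 0;  [(v - pi)^2] = 1/2;  [(v - pi)^3] = 0.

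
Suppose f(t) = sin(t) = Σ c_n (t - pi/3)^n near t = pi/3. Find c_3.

-1/12

Apply the Taylor formula c_k = f^(k)(a)/k!.
[(t - pi/3)^0] = sqrt(3)/2;  [(t - pi/3)^1] = 1/2;  [(t - pi/3)^2] = -sqrt(3)/4;  [(t - pi/3)^3] = -1/12.
So c_3 = f′′′(pi/3)/3! = -1/12.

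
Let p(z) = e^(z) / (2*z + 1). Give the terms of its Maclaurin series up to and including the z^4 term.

233*z^4/24 - 29*z^3/6 + 5*z^2/2 - z + 1

Expand 1/(denominator) as a geometric series and multiply by the numerator's series.
p(0) = 1
p′(0) = -1
p′′(0) = 5
p′′′(0) = -29
p^(4)(0) = 233
Then c_k = p^(k)(0)/k! gives each Taylor coefficient.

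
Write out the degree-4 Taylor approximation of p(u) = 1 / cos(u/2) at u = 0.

Divide the numerator series by the denominator series (power-series long division).
p(0) = 1
p′(0) = 0
p′′(0) = 1/4
p′′′(0) = 0
p^(4)(0) = 5/16
Dividing each by k! gives the coefficients c_0, ..., c_4.

5*u^4/384 + u^2/8 + 1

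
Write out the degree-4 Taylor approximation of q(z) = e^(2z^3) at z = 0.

2*z^3 + 1

Compute the successive derivatives at the expansion point and divide by k!.
[z^0] = 1;  [z^1] = 0;  [z^2] = 0;  [z^3] = 2;  [z^4] = 0.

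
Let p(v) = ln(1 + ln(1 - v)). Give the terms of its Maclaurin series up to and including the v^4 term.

Substitute the inner expansion into the outer series and collect powers.
p(0) = 0
p′(0) = -1
p′′(0) = -2
p′′′(0) = -7
p^(4)(0) = -35

-35*v^4/24 - 7*v^3/6 - v^2 - v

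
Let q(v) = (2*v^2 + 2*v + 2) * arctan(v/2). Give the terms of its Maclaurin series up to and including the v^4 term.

Multiply each power in the prefactor through the base expansion.
q(0) = 0
q′(0) = 1
q′′(0) = 2
q′′′(0) = 11/2
q^(4)(0) = -2

-v^4/12 + 11*v^3/12 + v^2 + v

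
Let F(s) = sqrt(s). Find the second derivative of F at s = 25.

-1/500

Compute the successive derivatives at the expansion point and divide by k!.
The coefficient of (s - 25)^2 in the expansion is -1/1000, so F′′(25) = 2! * (-1/1000) = -1/500.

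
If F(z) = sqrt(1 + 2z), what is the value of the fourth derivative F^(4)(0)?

-15

From the series, [z^4] F = -5/8; multiply by 4! = 24 to get -15.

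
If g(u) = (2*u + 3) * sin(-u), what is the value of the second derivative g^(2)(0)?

-4

Distribute the polynomial across the series and collect like powers.
The coefficient of u^2 in the expansion is -2, so g′′(0) = 2! * (-2) = -4.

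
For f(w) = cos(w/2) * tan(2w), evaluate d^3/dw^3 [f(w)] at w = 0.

Write out both Maclaurin series and multiply, keeping only the needed powers.
From the series, [w^3] f = 29/12; multiply by 3! = 6 to get 29/2.

29/2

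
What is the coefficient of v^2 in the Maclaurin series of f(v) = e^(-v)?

1/2

Apply the Taylor formula c_k = f^(k)(a)/k!.
f(0) = 1
f′(0) = -1
f′′(0) = 1
Then c_k = f^(k)(0)/k! gives each Taylor coefficient.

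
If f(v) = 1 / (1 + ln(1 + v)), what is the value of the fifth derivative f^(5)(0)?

Write 1/(1+u) = 1 - u + u^2 - u^3 + ... and substitute the series for u.
The coefficient of v^5 in the expansion is -347/60, so f^(5)(0) = 5! * (-347/60) = -694.

-694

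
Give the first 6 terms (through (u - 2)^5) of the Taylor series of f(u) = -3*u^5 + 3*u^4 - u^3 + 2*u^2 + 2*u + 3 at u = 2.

-3*(u - 2)^5 - 27*(u - 2)^4 - 97*(u - 2)^3 - 172*(u - 2)^2 - 146*(u - 2) - 41

Differentiate repeatedly and evaluate at the center.
f(2) = -41
f′(2) = -146
f′′(2) = -344
f′′′(2) = -582
f^(4)(2) = -648
f^(5)(2) = -360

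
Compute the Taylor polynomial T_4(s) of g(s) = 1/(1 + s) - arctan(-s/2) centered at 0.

Combine the two series term by term.
[s^0] = 1;  [s^1] = -1/2;  [s^2] = 1;  [s^3] = -25/24;  [s^4] = 1.

s^4 - 25*s^3/24 + s^2 - s/2 + 1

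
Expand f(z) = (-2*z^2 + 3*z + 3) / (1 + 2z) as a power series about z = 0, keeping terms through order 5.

Shift and add copies of the series according to the polynomial's terms.
[z^0] = 3;  [z^1] = -3;  [z^2] = 4;  [z^3] = -8;  [z^4] = 16;  [z^5] = -32.

-32*z^5 + 16*z^4 - 8*z^3 + 4*z^2 - 3*z + 3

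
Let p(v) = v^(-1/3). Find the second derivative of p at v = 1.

4/9

From the series, [(v - 1)^2] p = 2/9; multiply by 2! = 2 to get 4/9.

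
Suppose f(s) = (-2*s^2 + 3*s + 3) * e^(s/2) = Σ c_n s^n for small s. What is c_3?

-9/16

Multiply each power in the prefactor through the base expansion.
f(0) = 3
f′(0) = 9/2
f′′(0) = -1/4
f′′′(0) = -27/8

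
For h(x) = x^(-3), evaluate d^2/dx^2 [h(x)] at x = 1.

From the series, [(x - 1)^2] h = 6; multiply by 2! = 2 to get 12.

12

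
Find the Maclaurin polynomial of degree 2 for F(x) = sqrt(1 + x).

-x^2/8 + x/2 + 1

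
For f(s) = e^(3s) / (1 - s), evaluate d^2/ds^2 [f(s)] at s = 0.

17

Take the Cauchy product of the two expansions.
The coefficient of s^2 in the expansion is 17/2, so f′′(0) = 2! * (17/2) = 17.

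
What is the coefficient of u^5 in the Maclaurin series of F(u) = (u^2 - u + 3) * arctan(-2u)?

Distribute the polynomial across the series and collect like powers.
F(0) = 0
F′(0) = -6
F′′(0) = 4
F′′′(0) = 36
F^(4)(0) = -64
F^(5)(0) = -1984
Then c_k = F^(k)(0)/k! gives each Taylor coefficient.

-248/15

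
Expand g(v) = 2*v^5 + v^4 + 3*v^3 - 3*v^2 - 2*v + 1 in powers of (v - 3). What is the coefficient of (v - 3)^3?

[(v - 3)^0] = 616;  [(v - 3)^1] = 979;  [(v - 3)^2] = 618;  [(v - 3)^3] = 195.
So c_3 = g′′′(3)/3! = 195.

195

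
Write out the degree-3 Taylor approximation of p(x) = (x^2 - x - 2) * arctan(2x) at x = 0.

Shift and add copies of the series according to the polynomial's terms.
p(0) = 0
p′(0) = -4
p′′(0) = -4
p′′′(0) = 44
Then c_k = p^(k)(0)/k! gives each Taylor coefficient.

22*x^3/3 - 2*x^2 - 4*x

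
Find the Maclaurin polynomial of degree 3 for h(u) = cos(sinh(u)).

Compose series: expand the inner function first, then feed it into the outer expansion.
h(0) = 1
h′(0) = 0
h′′(0) = -1
h′′′(0) = 0
Then c_k = h^(k)(0)/k! gives each Taylor coefficient.

1 - u^2/2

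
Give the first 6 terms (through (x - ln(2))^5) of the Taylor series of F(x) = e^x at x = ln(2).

(x - ln(2))^5/60 + (x - ln(2))^4/12 + (x - ln(2))^3/3 + (x - ln(2))^2 + 2*(x - ln(2)) + 2

Use the known series and substitute for the argument.
F(ln(2)) = 2
F′(ln(2)) = 2
F′′(ln(2)) = 2
F′′′(ln(2)) = 2
F^(4)(ln(2)) = 2
F^(5)(ln(2)) = 2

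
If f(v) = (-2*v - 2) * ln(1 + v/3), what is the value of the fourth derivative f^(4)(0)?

Distribute the polynomial across the series and collect like powers.
The coefficient of v^4 in the expansion is -1/54, so f^(4)(0) = 4! * (-1/54) = -4/9.

-4/9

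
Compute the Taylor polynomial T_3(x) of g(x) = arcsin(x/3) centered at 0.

x^3/162 + x/3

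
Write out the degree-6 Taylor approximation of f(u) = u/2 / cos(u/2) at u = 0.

5*u^5/768 + u^3/16 + u/2

Write the quotient as an unknown series and match coefficients against numerator = denominator · series.
f(0) = 0
f′(0) = 1/2
f′′(0) = 0
f′′′(0) = 3/8
f^(4)(0) = 0
f^(5)(0) = 25/32
f^(6)(0) = 0
The Taylor polynomial is Σ f^(k)(0)/k! · u^k.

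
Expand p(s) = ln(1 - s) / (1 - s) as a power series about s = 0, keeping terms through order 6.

Use 1/(1 - r) = Σ r^k on the denominator, then take the Cauchy product.
p(0) = 0
p′(0) = -1
p′′(0) = -3
p′′′(0) = -11
p^(4)(0) = -50
p^(5)(0) = -274
p^(6)(0) = -1764

-49*s^6/20 - 137*s^5/60 - 25*s^4/12 - 11*s^3/6 - 3*s^2/2 - s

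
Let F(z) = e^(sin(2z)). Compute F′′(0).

4

Let u equal the inner series; expand the outer function in u and truncate.
The coefficient of z^2 in the expansion is 2, so F′′(0) = 2! * (2) = 4.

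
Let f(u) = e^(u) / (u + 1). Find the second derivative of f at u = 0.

Expand 1/(denominator) as a geometric series and multiply by the numerator's series.
From the series, [u^2] f = 1/2; multiply by 2! = 2 to get 1.

1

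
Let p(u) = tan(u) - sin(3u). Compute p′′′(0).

29

Combine the two series term by term.
The coefficient of u^3 in the expansion is 29/6, so p′′′(0) = 3! * (29/6) = 29.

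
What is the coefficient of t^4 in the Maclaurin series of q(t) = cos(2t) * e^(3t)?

Multiply the two series term by term and collect like powers.

-119/24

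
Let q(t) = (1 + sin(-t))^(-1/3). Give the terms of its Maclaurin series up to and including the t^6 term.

Let u equal the inner series; expand the outer function in u and truncate.
q(0) = 1
q′(0) = 1/3
q′′(0) = 4/9
q′′′(0) = 19/27
q^(4)(0) = 136/81
q^(5)(0) = 1201/243
q^(6)(0) = 13024/729
Then c_k = q^(k)(0)/k! gives each Taylor coefficient.

814*t^6/32805 + 1201*t^5/29160 + 17*t^4/243 + 19*t^3/162 + 2*t^2/9 + t/3 + 1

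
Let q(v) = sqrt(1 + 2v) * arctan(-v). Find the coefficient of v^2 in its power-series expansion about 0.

Expand each factor separately, then convolve coefficients.
q(0) = 0
q′(0) = -1
q′′(0) = -2
Then c_k = q^(k)(0)/k! gives each Taylor coefficient.

-1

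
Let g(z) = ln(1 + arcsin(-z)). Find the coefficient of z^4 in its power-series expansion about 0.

Plug the Maclaurin series of the inner function into that of the outer and collect terms.
g(0) = 0
g′(0) = -1
g′′(0) = -1
g′′′(0) = -3
g^(4)(0) = -10
So c_4 = g^(4)(0)/4! = -5/12.

-5/12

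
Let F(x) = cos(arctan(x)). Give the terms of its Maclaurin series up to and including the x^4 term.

3*x^4/8 - x^2/2 + 1

Plug the Maclaurin series of the inner function into that of the outer and collect terms.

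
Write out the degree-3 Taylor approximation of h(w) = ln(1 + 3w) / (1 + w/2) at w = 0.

Multiply the two series term by term and collect like powers.
h(0) = 0
h′(0) = 3
h′′(0) = -12
h′′′(0) = 72

12*w^3 - 6*w^2 + 3*w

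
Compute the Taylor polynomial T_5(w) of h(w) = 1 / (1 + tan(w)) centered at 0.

Expand as Σ (-1)^k u^k with u equal to the inner function's series.
[w^0] = 1;  [w^1] = -1;  [w^2] = 1;  [w^3] = -4/3;  [w^4] = 5/3;  [w^5] = -32/15.

-32*w^5/15 + 5*w^4/3 - 4*w^3/3 + w^2 - w + 1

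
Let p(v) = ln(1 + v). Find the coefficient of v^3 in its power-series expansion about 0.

Apply the Taylor formula c_k = f^(k)(a)/k!.

1/3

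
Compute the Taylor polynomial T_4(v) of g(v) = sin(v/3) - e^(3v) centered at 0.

-27*v^4/8 - 365*v^3/81 - 9*v^2/2 - 8*v/3 - 1

Combine the two series term by term.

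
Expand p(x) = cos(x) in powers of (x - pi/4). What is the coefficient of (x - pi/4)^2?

Differentiate repeatedly and evaluate at the center.
p(pi/4) = sqrt(2)/2
p′(pi/4) = -sqrt(2)/2
p′′(pi/4) = -sqrt(2)/2
So c_2 = p′′(pi/4)/2! = -sqrt(2)/4.

-sqrt(2)/4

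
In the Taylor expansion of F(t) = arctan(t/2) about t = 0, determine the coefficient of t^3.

c_3 = F′′′(0)/3! = -1/24.

-1/24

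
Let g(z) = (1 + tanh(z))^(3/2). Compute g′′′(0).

Compose series: expand the inner function first, then feed it into the outer expansion.
From the series, [z^3] g = -9/16; multiply by 3! = 6 to get -27/8.

-27/8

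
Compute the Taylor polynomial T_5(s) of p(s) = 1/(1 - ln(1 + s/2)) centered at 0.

Plug the Maclaurin series of the inner function into that of the outer and collect terms.
p(0) = 1
p′(0) = 1/2
p′′(0) = 1/4
p′′′(0) = 1/4
p^(4)(0) = 1/4
p^(5)(0) = 7/16

7*s^5/1920 + s^4/96 + s^3/24 + s^2/8 + s/2 + 1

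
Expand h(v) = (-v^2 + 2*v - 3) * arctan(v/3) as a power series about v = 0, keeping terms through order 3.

Shift and add copies of the series according to the polynomial's terms.
h(0) = 0
h′(0) = -1
h′′(0) = 4/3
h′′′(0) = -16/9
Then c_k = h^(k)(0)/k! gives each Taylor coefficient.

-8*v^3/27 + 2*v^2/3 - v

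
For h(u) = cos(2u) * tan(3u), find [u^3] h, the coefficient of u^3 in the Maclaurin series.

Write out both Maclaurin series and multiply, keeping only the needed powers.
h(0) = 0
h′(0) = 3
h′′(0) = 0
h′′′(0) = 18

3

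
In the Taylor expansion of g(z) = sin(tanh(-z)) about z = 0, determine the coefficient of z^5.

Plug the Maclaurin series of the inner function into that of the outer and collect terms.
g(0) = 0
g′(0) = -1
g′′(0) = 0
g′′′(0) = 3
g^(4)(0) = 0
g^(5)(0) = -37
So c_5 = g^(5)(0)/5! = -37/120.

-37/120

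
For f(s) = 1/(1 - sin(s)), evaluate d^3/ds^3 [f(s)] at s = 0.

Compose series: expand the inner function first, then feed it into the outer expansion.
The coefficient of s^3 in the expansion is 5/6, so f′′′(0) = 3! * (5/6) = 5.

5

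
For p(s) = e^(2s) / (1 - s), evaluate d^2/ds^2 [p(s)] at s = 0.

Multiply the numerator's expansion by the denominator's geometric series.
The coefficient of s^2 in the expansion is 5, so p′′(0) = 2! * (5) = 10.

10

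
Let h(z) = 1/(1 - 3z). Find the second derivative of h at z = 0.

Use the known series and substitute for the argument.
The coefficient of z^2 in the expansion is 9, so h′′(0) = 2! * (9) = 18.

18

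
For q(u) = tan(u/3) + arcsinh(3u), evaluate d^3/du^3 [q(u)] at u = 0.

-727/27

Add the two expansions coefficient-wise.
The coefficient of u^3 in the expansion is -727/162, so q′′′(0) = 3! * (-727/162) = -727/27.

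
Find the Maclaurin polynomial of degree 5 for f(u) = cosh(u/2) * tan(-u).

-341*u^5/1920 - 11*u^3/24 - u

Expand each factor separately, then convolve coefficients.
f(0) = 0
f′(0) = -1
f′′(0) = 0
f′′′(0) = -11/4
f^(4)(0) = 0
f^(5)(0) = -341/16
The Taylor polynomial is Σ f^(k)(0)/k! · u^k.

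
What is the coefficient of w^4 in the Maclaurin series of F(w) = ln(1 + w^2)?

F(0) = 0
F′(0) = 0
F′′(0) = 2
F′′′(0) = 0
F^(4)(0) = -12

-1/2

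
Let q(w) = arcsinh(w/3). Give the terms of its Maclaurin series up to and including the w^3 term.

Compute the successive derivatives at the expansion point and divide by k!.
[w^0] = 0;  [w^1] = 1/3;  [w^2] = 0;  [w^3] = -1/162.

-w^3/162 + w/3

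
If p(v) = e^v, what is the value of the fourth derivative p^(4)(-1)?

The coefficient of (v + 1)^4 in the expansion is e^(-1)/24, so p^(4)(-1) = 4! * (e^(-1)/24) = e^(-1).

e^(-1)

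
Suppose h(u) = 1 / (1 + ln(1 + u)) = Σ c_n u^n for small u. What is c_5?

-347/60

Write 1/(1+u) = 1 - u + u^2 - u^3 + ... and substitute the series for u.
h(0) = 1
h′(0) = -1
h′′(0) = 3
h′′′(0) = -14
h^(4)(0) = 88
h^(5)(0) = -694
So c_5 = h^(5)(0)/5! = -347/60.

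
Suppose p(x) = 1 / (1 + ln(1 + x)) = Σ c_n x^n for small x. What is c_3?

Write 1/(1+u) = 1 - u + u^2 - u^3 + ... and substitute the series for u.
[x^0] = 1;  [x^1] = -1;  [x^2] = 3/2;  [x^3] = -7/3.
So c_3 = p′′′(0)/3! = -7/3.

-7/3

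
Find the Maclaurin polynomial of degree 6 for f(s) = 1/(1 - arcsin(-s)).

83*s^6/45 - 63*s^5/40 + 4*s^4/3 - 7*s^3/6 + s^2 - s + 1

Let u equal the inner series; expand the outer function in u and truncate.
f(0) = 1
f′(0) = -1
f′′(0) = 2
f′′′(0) = -7
f^(4)(0) = 32
f^(5)(0) = -189
f^(6)(0) = 1328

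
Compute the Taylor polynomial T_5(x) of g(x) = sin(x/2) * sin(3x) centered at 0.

Write out both Maclaurin series and multiply, keeping only the needed powers.
g(0) = 0
g′(0) = 0
g′′(0) = 3
g′′′(0) = 0
g^(4)(0) = -111/2
g^(5)(0) = 0
Then c_k = g^(k)(0)/k! gives each Taylor coefficient.

-37*x^4/16 + 3*x^2/2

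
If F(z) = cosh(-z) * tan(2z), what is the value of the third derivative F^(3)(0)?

Write out both Maclaurin series and multiply, keeping only the needed powers.
The coefficient of z^3 in the expansion is 11/3, so F′′′(0) = 3! * (11/3) = 22.

22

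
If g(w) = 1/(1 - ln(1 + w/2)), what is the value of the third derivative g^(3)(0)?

Substitute the inner expansion into the outer series and collect powers.
From the series, [w^3] g = 1/24; multiply by 3! = 6 to get 1/4.

1/4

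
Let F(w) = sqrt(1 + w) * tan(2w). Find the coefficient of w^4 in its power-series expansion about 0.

Expand each factor separately, then convolve coefficients.
F(0) = 0
F′(0) = 2
F′′(0) = 2
F′′′(0) = 29/2
F^(4)(0) = 35

35/24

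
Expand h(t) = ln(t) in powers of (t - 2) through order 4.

-(t - 2)^4/64 + (t - 2)^3/24 - (t - 2)^2/8 + (t - 2)/2 + ln(2)

h(2) = ln(2)
h′(2) = 1/2
h′′(2) = -1/4
h′′′(2) = 1/4
h^(4)(2) = -3/8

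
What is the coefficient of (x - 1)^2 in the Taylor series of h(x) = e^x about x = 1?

h(1) = e
h′(1) = e
h′′(1) = e

e/2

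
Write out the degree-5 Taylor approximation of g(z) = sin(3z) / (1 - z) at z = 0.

21*z^5/40 - 3*z^4/2 - 3*z^3/2 + 3*z^2 + 3*z

Multiply the two series term by term and collect like powers.
[z^0] = 0;  [z^1] = 3;  [z^2] = 3;  [z^3] = -3/2;  [z^4] = -3/2;  [z^5] = 21/40.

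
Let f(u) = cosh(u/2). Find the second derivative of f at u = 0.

1/4

Apply the Taylor formula c_k = f^(k)(a)/k!.
From the series, [u^2] f = 1/8; multiply by 2! = 2 to get 1/4.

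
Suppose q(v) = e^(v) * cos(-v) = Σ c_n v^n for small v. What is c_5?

Write out both Maclaurin series and multiply, keeping only the needed powers.
[v^0] = 1;  [v^1] = 1;  [v^2] = 0;  [v^3] = -1/3;  [v^4] = -1/6;  [v^5] = -1/30.

-1/30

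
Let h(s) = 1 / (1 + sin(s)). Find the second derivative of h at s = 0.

Use the geometric series for the reciprocal, then substitute.
The coefficient of s^2 in the expansion is 1, so h′′(0) = 2! * (1) = 2.

2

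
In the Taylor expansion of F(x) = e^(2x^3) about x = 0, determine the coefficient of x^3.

[x^0] = 1;  [x^1] = 0;  [x^2] = 0;  [x^3] = 2.

2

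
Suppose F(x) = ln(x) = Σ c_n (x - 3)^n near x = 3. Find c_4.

-1/324

F(3) = ln(3)
F′(3) = 1/3
F′′(3) = -1/9
F′′′(3) = 2/27
F^(4)(3) = -2/27
So c_4 = F^(4)(3)/4! = -1/324.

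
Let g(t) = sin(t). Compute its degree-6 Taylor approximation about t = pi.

-(t - pi)^5/120 + (t - pi)^3/6 - (t - pi)

[(t - pi)^0] = 0;  [(t - pi)^1] = -1;  [(t - pi)^2] = 0;  [(t - pi)^3] = 1/6;  [(t - pi)^4] = 0;  [(t - pi)^5] = -1/120;  [(t - pi)^6] = 0.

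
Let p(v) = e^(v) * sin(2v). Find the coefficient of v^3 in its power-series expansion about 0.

Take the Cauchy product of the two expansions.
[v^0] = 0;  [v^1] = 2;  [v^2] = 2;  [v^3] = -1/3.

-1/3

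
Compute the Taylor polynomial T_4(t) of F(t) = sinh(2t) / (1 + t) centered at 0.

Expand each factor separately, then convolve coefficients.
F(0) = 0
F′(0) = 2
F′′(0) = -4
F′′′(0) = 20
F^(4)(0) = -80
The Taylor polynomial is Σ F^(k)(0)/k! · t^k.

-10*t^4/3 + 10*t^3/3 - 2*t^2 + 2*t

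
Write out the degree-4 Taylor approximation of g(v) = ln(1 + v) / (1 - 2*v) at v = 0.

Expand 1/(denominator) as a geometric series and multiply by the numerator's series.
g(0) = 0
g′(0) = 1
g′′(0) = 3
g′′′(0) = 20
g^(4)(0) = 154
Dividing each by k! gives the coefficients c_0, ..., c_4.

77*v^4/12 + 10*v^3/3 + 3*v^2/2 + v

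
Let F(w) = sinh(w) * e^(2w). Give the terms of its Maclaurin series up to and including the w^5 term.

121*w^5/120 + 5*w^4/3 + 13*w^3/6 + 2*w^2 + w

Write out both Maclaurin series and multiply, keeping only the needed powers.
[w^0] = 0;  [w^1] = 1;  [w^2] = 2;  [w^3] = 13/6;  [w^4] = 5/3;  [w^5] = 121/120.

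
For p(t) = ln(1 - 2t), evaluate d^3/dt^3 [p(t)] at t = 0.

From the series, [t^3] p = -8/3; multiply by 3! = 6 to get -16.

-16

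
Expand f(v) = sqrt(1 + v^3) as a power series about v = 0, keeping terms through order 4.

v^3/2 + 1

Use the known series and substitute for the argument.
f(0) = 1
f′(0) = 0
f′′(0) = 0
f′′′(0) = 3
f^(4)(0) = 0
The Taylor polynomial is Σ f^(k)(0)/k! · v^k.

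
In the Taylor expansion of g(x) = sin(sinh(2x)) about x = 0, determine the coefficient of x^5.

-32/15

Plug the Maclaurin series of the inner function into that of the outer and collect terms.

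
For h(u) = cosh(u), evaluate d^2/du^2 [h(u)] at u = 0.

1

Differentiate repeatedly and evaluate at the center.
From the series, [u^2] h = 1/2; multiply by 2! = 2 to get 1.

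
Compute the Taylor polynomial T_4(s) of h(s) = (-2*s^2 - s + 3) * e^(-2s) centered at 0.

-2*s^4/3 - 2*s^3 + 6*s^2 - 7*s + 3

Multiply each power in the prefactor through the base expansion.
h(0) = 3
h′(0) = -7
h′′(0) = 12
h′′′(0) = -12
h^(4)(0) = -16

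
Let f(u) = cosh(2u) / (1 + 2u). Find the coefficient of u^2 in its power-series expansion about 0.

6

Take the Cauchy product of the two expansions.
f(0) = 1
f′(0) = -2
f′′(0) = 12
So c_2 = f′′(0)/2! = 6.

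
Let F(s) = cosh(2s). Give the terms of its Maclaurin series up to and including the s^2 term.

2*s^2 + 1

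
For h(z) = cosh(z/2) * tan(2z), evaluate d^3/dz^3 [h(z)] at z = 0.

35/2

Write out both Maclaurin series and multiply, keeping only the needed powers.
The coefficient of z^3 in the expansion is 35/12, so h′′′(0) = 3! * (35/12) = 35/2.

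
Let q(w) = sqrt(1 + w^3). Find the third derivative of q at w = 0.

3

Apply the Taylor formula c_k = f^(k)(a)/k!.
From the series, [w^3] q = 1/2; multiply by 3! = 6 to get 3.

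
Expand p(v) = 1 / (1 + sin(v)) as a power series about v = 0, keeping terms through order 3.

Write 1/(1+u) = 1 - u + u^2 - u^3 + ... and substitute the series for u.
p(0) = 1
p′(0) = -1
p′′(0) = 2
p′′′(0) = -5

-5*v^3/6 + v^2 - v + 1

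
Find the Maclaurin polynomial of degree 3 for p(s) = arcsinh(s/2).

-s^3/48 + s/2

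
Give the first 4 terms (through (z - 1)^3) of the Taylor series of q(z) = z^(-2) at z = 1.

-4*(z - 1)^3 + 3*(z - 1)^2 - 2*(z - 1) + 1

q(1) = 1
q′(1) = -2
q′′(1) = 6
q′′′(1) = -24
Dividing each by k! gives the coefficients c_0, ..., c_3.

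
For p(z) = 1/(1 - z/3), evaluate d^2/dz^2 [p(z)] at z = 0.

2/9

Differentiate repeatedly and evaluate at the center.
From the series, [z^2] p = 1/9; multiply by 2! = 2 to get 2/9.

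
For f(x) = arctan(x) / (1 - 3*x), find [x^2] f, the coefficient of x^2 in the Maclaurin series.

Use 1/(1 - r) = Σ r^k on the denominator, then take the Cauchy product.
f(0) = 0
f′(0) = 1
f′′(0) = 6
Then c_k = f^(k)(0)/k! gives each Taylor coefficient.

3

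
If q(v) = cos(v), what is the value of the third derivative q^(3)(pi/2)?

1

The coefficient of (v - pi/2)^3 in the expansion is 1/6, so q′′′(pi/2) = 3! * (1/6) = 1.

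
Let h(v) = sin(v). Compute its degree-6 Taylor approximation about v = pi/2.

Apply the Taylor formula c_k = f^(k)(a)/k!.

-(v - pi/2)^6/720 + (v - pi/2)^4/24 - (v - pi/2)^2/2 + 1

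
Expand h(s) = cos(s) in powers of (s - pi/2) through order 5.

h(pi/2) = 0
h′(pi/2) = -1
h′′(pi/2) = 0
h′′′(pi/2) = 1
h^(4)(pi/2) = 0
h^(5)(pi/2) = -1
The Taylor polynomial is Σ h^(k)(pi/2)/k! · (s - pi/2)^k.

-(s - pi/2)^5/120 + (s - pi/2)^3/6 - (s - pi/2)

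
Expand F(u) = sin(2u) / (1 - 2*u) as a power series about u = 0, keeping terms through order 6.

808*u^6/15 + 404*u^5/15 + 40*u^4/3 + 20*u^3/3 + 4*u^2 + 2*u

Use 1/(1 - r) = Σ r^k on the denominator, then take the Cauchy product.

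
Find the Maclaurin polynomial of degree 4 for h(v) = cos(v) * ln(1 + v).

-v^3/6 - v^2/2 + v

Expand each factor separately, then convolve coefficients.
h(0) = 0
h′(0) = 1
h′′(0) = -1
h′′′(0) = -1
h^(4)(0) = 0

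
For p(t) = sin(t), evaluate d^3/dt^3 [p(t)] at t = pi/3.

From the series, [(t - pi/3)^3] p = -1/12; multiply by 3! = 6 to get -1/2.

-1/2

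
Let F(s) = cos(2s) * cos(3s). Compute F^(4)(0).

Take the Cauchy product of the two expansions.
The coefficient of s^4 in the expansion is 313/24, so F^(4)(0) = 4! * (313/24) = 313.

313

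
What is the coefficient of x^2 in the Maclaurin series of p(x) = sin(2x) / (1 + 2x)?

Multiply the two series term by term and collect like powers.
p(0) = 0
p′(0) = 2
p′′(0) = -8
So c_2 = p′′(0)/2! = -4.

-4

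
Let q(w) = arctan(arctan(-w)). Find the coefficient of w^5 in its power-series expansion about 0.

Plug the Maclaurin series of the inner function into that of the outer and collect terms.
[w^0] = 0;  [w^1] = -1;  [w^2] = 0;  [w^3] = 2/3;  [w^4] = 0;  [w^5] = -11/15.
So c_5 = q^(5)(0)/5! = -11/15.

-11/15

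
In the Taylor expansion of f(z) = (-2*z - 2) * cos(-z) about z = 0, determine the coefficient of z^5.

-1/12

Multiply each power in the prefactor through the base expansion.
f(0) = -2
f′(0) = -2
f′′(0) = 2
f′′′(0) = 6
f^(4)(0) = -2
f^(5)(0) = -10
So c_5 = f^(5)(0)/5! = -1/12.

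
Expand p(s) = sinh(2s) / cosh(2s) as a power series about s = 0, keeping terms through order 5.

Invert the denominator's series and multiply.
p(0) = 0
p′(0) = 2
p′′(0) = 0
p′′′(0) = -16
p^(4)(0) = 0
p^(5)(0) = 512

64*s^5/15 - 8*s^3/3 + 2*s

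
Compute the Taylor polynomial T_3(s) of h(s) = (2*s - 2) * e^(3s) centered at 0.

-3*s^2 - 4*s - 2

Shift and add copies of the series according to the polynomial's terms.
h(0) = -2
h′(0) = -4
h′′(0) = -6
h′′′(0) = 0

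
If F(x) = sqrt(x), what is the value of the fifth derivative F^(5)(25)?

21/12500000

The coefficient of (x - 25)^5 in the expansion is 7/500000000, so F^(5)(25) = 5! * (7/500000000) = 21/12500000.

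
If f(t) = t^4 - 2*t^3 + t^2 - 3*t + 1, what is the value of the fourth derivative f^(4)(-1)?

Use the known series and substitute for the argument.
The coefficient of (t + 1)^4 in the expansion is 1, so f^(4)(-1) = 4! * (1) = 24.

24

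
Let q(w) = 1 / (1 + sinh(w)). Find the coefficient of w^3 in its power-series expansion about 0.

-7/6

Expand as Σ (-1)^k u^k with u equal to the inner function's series.
q(0) = 1
q′(0) = -1
q′′(0) = 2
q′′′(0) = -7
Then c_k = q^(k)(0)/k! gives each Taylor coefficient.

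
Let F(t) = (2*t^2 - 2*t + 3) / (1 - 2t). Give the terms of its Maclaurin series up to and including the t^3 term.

20*t^3 + 10*t^2 + 4*t + 3

Shift and add copies of the series according to the polynomial's terms.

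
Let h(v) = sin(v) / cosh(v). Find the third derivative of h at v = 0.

Divide the numerator series by the denominator series (power-series long division).
From the series, [v^3] h = -2/3; multiply by 3! = 6 to get -4.

-4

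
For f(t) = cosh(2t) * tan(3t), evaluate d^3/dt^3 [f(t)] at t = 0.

90

Expand each factor separately, then convolve coefficients.
The coefficient of t^3 in the expansion is 15, so f′′′(0) = 3! * (15) = 90.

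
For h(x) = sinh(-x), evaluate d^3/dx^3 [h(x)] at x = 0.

-1

Differentiate repeatedly and evaluate at the center.
From the series, [x^3] h = -1/6; multiply by 3! = 6 to get -1.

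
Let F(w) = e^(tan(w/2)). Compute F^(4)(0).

9/16

Compose series: expand the inner function first, then feed it into the outer expansion.
From the series, [w^4] F = 3/128; multiply by 4! = 24 to get 9/16.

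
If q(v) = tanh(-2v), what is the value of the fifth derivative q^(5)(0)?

-512

The coefficient of v^5 in the expansion is -64/15, so q^(5)(0) = 5! * (-64/15) = -512.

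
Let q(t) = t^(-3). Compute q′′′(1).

The coefficient of (t - 1)^3 in the expansion is -10, so q′′′(1) = 3! * (-10) = -60.

-60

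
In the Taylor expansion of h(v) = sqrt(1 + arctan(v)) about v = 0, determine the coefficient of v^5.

Substitute the inner expansion into the outer series and collect powers.
So c_5 = h^(5)(0)/5! = 83/1280.

83/1280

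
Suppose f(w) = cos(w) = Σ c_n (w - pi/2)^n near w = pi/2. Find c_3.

1/6

f(pi/2) = 0
f′(pi/2) = -1
f′′(pi/2) = 0
f′′′(pi/2) = 1
So c_3 = f′′′(pi/2)/3! = 1/6.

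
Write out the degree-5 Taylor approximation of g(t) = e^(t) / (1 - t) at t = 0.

163*t^5/60 + 65*t^4/24 + 8*t^3/3 + 5*t^2/2 + 2*t + 1

Multiply the two series term by term and collect like powers.
[t^0] = 1;  [t^1] = 2;  [t^2] = 5/2;  [t^3] = 8/3;  [t^4] = 65/24;  [t^5] = 163/60.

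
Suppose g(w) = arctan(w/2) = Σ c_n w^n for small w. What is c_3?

-1/24

g(0) = 0
g′(0) = 1/2
g′′(0) = 0
g′′′(0) = -1/4
Dividing each by k! gives the coefficients c_0, ..., c_3.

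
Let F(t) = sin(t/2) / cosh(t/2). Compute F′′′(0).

-1/2

Invert the denominator's series and multiply.
From the series, [t^3] F = -1/12; multiply by 3! = 6 to get -1/2.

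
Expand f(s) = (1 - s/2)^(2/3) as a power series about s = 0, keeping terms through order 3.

-s^3/162 - s^2/36 - s/3 + 1

f(0) = 1
f′(0) = -1/3
f′′(0) = -1/18
f′′′(0) = -1/27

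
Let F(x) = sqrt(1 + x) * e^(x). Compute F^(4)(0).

Take the Cauchy product of the two expansions.
The coefficient of x^4 in the expansion is 11/128, so F^(4)(0) = 4! * (11/128) = 33/16.

33/16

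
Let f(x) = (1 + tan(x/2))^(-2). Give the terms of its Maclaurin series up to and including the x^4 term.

7*x^4/16 - 7*x^3/12 + 3*x^2/4 - x + 1

Let u equal the inner series; expand the outer function in u and truncate.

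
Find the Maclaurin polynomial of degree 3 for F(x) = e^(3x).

9*x^3/2 + 9*x^2/2 + 3*x + 1

F(0) = 1
F′(0) = 3
F′′(0) = 9
F′′′(0) = 27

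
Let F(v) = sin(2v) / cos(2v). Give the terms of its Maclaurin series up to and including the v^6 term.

64*v^5/15 + 8*v^3/3 + 2*v

Divide the numerator series by the denominator series (power-series long division).
F(0) = 0
F′(0) = 2
F′′(0) = 0
F′′′(0) = 16
F^(4)(0) = 0
F^(5)(0) = 512
F^(6)(0) = 0
Dividing each by k! gives the coefficients c_0, ..., c_6.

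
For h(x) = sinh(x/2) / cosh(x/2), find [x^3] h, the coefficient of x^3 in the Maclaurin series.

Divide the numerator series by the denominator series (power-series long division).
[x^0] = 0;  [x^1] = 1/2;  [x^2] = 0;  [x^3] = -1/24.
So c_3 = h′′′(0)/3! = -1/24.

-1/24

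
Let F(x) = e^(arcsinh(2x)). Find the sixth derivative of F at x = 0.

Compose series: expand the inner function first, then feed it into the outer expansion.
The coefficient of x^6 in the expansion is 4, so F^(6)(0) = 6! * (4) = 2880.

2880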